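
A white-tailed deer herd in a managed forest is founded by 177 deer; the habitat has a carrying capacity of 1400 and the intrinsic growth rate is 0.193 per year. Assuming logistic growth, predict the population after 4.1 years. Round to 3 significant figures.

339 deer

A = (K − N₀)/N₀ = (1400 − 177)/177 = 6.9096.
N(t) = K/(1 + A·e^(−rt)) = 1400/(1 + 6.9096×e^(−0.193×4.1)).
e^(−0.7913) = 0.45326; denominator = 1 + 6.9096×0.45326 = 4.1318.
N = 1400/4.1318 = 338.834.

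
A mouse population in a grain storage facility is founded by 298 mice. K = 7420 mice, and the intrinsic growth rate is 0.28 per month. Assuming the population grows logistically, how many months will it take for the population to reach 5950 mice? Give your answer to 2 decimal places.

A = (K − N₀)/N₀ = (7420 − 298)/298 = 23.899.
Solve 7420/(1 + 23.899·e^(−0.28t)) = 5950: 1 + 23.899·e^(−0.28t) = 1.2471, so e^(−0.28t) = 0.0103375.
−0.28·t = ln(0.0103375) = -4.572, so t = 4.572/0.28 = 16.328.

16.33 months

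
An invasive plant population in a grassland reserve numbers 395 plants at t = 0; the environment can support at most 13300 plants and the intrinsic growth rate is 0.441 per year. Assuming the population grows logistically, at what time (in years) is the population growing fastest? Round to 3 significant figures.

7.91 years

Logistic growth is fastest at N = K/2 = 6650.
A = (K − N₀)/N₀ = 32.671. Set K/(1 + A·e^(−rt)) = K/2 → A·e^(−rt) = 1.
e^(−0.441t) = 1/32.671 = 0.0306083, so t = ln(32.671)/0.441 = 3.4865/0.441 = 7.9059.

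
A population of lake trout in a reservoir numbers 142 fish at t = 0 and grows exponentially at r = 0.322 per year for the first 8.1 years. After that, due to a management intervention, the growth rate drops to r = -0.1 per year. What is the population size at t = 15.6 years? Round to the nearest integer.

911 fish

Phase 1: N(8.1) = 142·e^(0.322×8.1) = 142·e^2.608 = 1927.59.
Phase 2 runs for 15.6 − 8.1 = 7.5 years at r = -0.1.
N(15.6) = 1927.59·e^(-0.1×7.5) = 1927.59·e^-0.75 = 910.53.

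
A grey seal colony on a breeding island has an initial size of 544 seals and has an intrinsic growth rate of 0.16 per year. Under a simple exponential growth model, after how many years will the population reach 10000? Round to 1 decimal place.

18.2 years

Set N₀·e^(rt) = 10000: e^(0.16·t) = 10000/544 = 18.382.
0.16·t = ln(18.382) = 2.9114, so t = 2.9114/0.16 = 18.196.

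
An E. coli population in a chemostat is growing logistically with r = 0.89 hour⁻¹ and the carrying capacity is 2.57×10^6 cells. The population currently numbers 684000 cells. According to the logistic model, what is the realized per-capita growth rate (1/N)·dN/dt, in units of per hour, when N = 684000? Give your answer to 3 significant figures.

0.653 per hour

(1/N)·dN/dt = r(1 − N/K) = 0.89 × (1 − 684000/2.57×10^6).
= 0.89 × 0.73385 = 0.65313.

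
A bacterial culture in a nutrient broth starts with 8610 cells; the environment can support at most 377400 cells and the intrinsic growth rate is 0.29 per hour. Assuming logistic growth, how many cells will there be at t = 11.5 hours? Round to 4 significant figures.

A = (K − N₀)/N₀ = (377400 − 8610)/8610 = 42.833.
N(t) = K/(1 + A·e^(−rt)) = 377400/(1 + 42.833×e^(−0.29×11.5)).
e^(−3.335) = 0.035615; denominator = 1 + 42.833×0.035615 = 2.5255.
N = 377400/2.5255 = 149437.

149400 cells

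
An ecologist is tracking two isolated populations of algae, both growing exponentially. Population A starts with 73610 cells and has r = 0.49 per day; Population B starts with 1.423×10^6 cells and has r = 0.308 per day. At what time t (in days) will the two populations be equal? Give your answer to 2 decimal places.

Set 73610·e^(0.49t) = 1.423×10^6·e^(0.308t).
e^((0.49 − 0.308)t) = 1.423×10^6/73610 → e^(0.182·t) = 19.332.
0.182·t = ln(19.332) = 2.9617, so t = 2.9617/0.182 = 16.273.

16.27 days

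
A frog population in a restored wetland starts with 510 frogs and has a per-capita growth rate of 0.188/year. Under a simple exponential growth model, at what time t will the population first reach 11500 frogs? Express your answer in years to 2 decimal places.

16.57 years

Set N₀·e^(rt) = 11500: e^(0.188·t) = 11500/510 = 22.549.
0.188·t = ln(22.549) = 3.1157, so t = 3.1157/0.188 = 16.573.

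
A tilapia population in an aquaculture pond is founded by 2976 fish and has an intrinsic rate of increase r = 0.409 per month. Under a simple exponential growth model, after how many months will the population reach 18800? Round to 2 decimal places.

Set N₀·e^(rt) = 18800: e^(0.409·t) = 18800/2976 = 6.3172.
0.409·t = ln(6.3172) = 1.8433, so t = 1.8433/0.409 = 4.5068.

4.51 months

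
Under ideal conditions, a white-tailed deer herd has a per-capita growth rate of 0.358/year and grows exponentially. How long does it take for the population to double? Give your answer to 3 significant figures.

Doubling time t_d = ln(2)/r = 0.6931/0.358 = 1.9362.

1.94 years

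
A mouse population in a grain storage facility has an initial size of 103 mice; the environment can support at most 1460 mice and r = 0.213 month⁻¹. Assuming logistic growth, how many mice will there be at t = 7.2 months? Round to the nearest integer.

A = (K − N₀)/N₀ = (1460 − 103)/103 = 13.175.
N(t) = K/(1 + A·e^(−rt)) = 1460/(1 + 13.175×e^(−0.213×7.2)).
e^(−1.534) = 0.21576; denominator = 1 + 13.175×0.21576 = 3.8426.
N = 1460/3.8426 = 379.956.

380 mice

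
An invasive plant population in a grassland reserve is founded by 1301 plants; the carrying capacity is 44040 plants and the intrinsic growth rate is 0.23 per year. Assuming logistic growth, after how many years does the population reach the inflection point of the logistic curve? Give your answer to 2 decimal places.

Logistic growth is fastest at N = K/2 = 22020.
A = (K − N₀)/N₀ = 32.851. Set K/(1 + A·e^(−rt)) = K/2 → A·e^(−rt) = 1.
e^(−0.23t) = 1/32.851 = 0.0304406, so t = ln(32.851)/0.23 = 3.492/0.23 = 15.183.

15.18 years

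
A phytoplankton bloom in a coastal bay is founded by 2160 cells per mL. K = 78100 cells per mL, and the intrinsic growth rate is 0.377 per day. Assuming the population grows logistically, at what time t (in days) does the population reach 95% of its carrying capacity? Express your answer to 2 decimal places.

17.25 days

A = (K − N₀)/N₀ = (78100 − 2160)/2160 = 35.157.
Solve 78100/(1 + 35.157·e^(−0.377t)) = 74195: 1 + 35.157·e^(−0.377t) = 1.0526, so e^(−0.377t) = 0.00149703.
−0.377·t = ln(0.00149703) = -6.5043, so t = 6.5043/0.377 = 17.253.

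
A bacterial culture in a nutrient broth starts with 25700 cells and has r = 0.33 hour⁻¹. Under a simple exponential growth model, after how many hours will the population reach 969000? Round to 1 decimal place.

11.0 hours

Set N₀·e^(rt) = 969000: e^(0.33·t) = 969000/25700 = 37.704.
0.33·t = ln(37.704) = 3.6298, so t = 3.6298/0.33 = 10.999.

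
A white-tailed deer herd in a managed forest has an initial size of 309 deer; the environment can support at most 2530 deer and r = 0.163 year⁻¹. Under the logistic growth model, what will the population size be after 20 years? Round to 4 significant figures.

A = (K − N₀)/N₀ = (2530 − 309)/309 = 7.1877.
N(t) = K/(1 + A·e^(−rt)) = 2530/(1 + 7.1877×e^(−0.163×20)).
e^(−3.26) = 0.038388; denominator = 1 + 7.1877×0.038388 = 1.2759.
N = 2530/1.2759 = 1982.88.

1983 deer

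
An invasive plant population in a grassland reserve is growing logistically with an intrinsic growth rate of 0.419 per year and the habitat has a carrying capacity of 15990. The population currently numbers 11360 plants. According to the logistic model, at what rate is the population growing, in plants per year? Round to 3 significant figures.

1380 plants per year

dN/dt = rN(1 − N/K) = 0.419 × 11360 × (1 − 11360/15990).
1 − 11360/15990 = 0.28956; dN/dt = 0.419 × 11360 × 0.28956 = 1378.2.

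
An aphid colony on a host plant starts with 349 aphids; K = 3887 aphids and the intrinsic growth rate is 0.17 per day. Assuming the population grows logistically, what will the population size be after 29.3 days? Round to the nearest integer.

A = (K − N₀)/N₀ = (3887 − 349)/349 = 10.138.
N(t) = K/(1 + A·e^(−rt)) = 3887/(1 + 10.138×e^(−0.17×29.3)).
e^(−4.981) = 0.0068672; denominator = 1 + 10.138×0.0068672 = 1.0696.
N = 3887/1.0696 = 3634.01.

3634 aphids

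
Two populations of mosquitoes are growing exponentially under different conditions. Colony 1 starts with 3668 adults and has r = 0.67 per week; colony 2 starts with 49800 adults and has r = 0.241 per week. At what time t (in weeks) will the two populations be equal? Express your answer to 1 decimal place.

Set 3668·e^(0.67t) = 49800·e^(0.241t).
e^((0.67 − 0.241)t) = 49800/3668 → e^(0.429·t) = 13.577.
0.429·t = ln(13.577) = 2.6084, so t = 2.6084/0.429 = 6.0801.

6.1 weeks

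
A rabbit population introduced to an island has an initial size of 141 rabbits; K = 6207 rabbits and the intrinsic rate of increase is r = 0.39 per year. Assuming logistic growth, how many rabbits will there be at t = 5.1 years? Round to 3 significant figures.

901 rabbits

A = (K − N₀)/N₀ = (6207 − 141)/141 = 43.021.
N(t) = K/(1 + A·e^(−rt)) = 6207/(1 + 43.021×e^(−0.39×5.1)).
e^(−1.989) = 0.13683; denominator = 1 + 43.021×0.13683 = 6.8867.
N = 6207/6.8867 = 901.303.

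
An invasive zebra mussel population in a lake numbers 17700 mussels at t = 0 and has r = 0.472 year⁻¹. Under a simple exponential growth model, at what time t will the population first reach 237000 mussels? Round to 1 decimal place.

Set N₀·e^(rt) = 237000: e^(0.472·t) = 237000/17700 = 13.39.
0.472·t = ln(13.39) = 2.5945, so t = 2.5945/0.472 = 5.4968.

5.5 years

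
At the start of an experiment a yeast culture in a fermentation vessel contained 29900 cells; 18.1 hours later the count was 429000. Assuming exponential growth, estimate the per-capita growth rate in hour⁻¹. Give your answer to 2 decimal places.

From N(t) = N₀·e^(rt): e^(r·18.1) = 429000/29900 = 14.348.
r·18.1 = ln(14.348) = 2.6636, so r = 2.6636/18.1 = 0.14716.

0.15 per hour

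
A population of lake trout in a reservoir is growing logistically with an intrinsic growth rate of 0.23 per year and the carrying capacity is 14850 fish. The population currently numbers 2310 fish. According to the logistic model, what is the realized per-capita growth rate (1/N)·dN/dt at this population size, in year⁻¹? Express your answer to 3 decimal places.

0.194 per year

(1/N)·dN/dt = r(1 − N/K) = 0.23 × (1 − 2310/14850).
= 0.23 × 0.84444 = 0.19422.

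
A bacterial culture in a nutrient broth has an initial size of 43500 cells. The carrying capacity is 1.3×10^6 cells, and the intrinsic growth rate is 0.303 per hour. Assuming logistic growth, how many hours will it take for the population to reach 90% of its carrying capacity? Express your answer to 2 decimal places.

18.35 hours

A = (K − N₀)/N₀ = (1.3×10^6 − 43500)/43500 = 28.885.
Solve 1.3×10^6/(1 + 28.885·e^(−0.303t)) = 1.17×10^6: 1 + 28.885·e^(−0.303t) = 1.1111, so e^(−0.303t) = 0.00384666.
−0.303·t = ln(0.00384666) = -5.5605, so t = 5.5605/0.303 = 18.352.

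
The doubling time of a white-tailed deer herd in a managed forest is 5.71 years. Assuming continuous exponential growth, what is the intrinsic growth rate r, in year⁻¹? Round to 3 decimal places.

r = ln(2)/t_d = 0.6931/5.71 = 0.12139.

0.121 per year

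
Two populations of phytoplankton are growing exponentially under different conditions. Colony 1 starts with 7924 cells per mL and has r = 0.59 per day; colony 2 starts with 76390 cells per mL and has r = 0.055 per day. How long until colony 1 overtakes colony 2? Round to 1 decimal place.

4.2 days

Set 7924·e^(0.59t) = 76390·e^(0.055t).
e^((0.59 − 0.055)t) = 76390/7924 → e^(0.535·t) = 9.6403.
0.535·t = ln(9.6403) = 2.266, so t = 2.266/0.535 = 4.2354.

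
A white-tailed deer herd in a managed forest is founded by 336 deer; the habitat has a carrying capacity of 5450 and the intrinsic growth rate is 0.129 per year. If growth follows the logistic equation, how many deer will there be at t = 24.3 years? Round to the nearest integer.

A = (K − N₀)/N₀ = (5450 − 336)/336 = 15.22.
N(t) = K/(1 + A·e^(−rt)) = 5450/(1 + 15.22×e^(−0.129×24.3)).
e^(−3.135) = 0.043513; denominator = 1 + 15.22×0.043513 = 1.6623.
N = 5450/1.6623 = 3278.64.

3279 deer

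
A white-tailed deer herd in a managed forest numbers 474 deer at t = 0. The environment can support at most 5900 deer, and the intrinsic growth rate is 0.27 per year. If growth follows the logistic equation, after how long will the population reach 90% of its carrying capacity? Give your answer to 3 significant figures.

A = (K − N₀)/N₀ = (5900 − 474)/474 = 11.447.
Solve 5900/(1 + 11.447·e^(−0.27t)) = 5310: 1 + 11.447·e^(−0.27t) = 1.1111, so e^(−0.27t) = 0.00970635.
−0.27·t = ln(0.00970635) = -4.635, so t = 4.635/0.27 = 17.167.

17.2 years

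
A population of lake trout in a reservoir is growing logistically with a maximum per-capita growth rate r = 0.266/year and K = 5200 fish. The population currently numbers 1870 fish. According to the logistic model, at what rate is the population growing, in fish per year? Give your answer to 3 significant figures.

dN/dt = rN(1 − N/K) = 0.266 × 1870 × (1 − 1870/5200).
1 − 1870/5200 = 0.64038; dN/dt = 0.266 × 1870 × 0.64038 = 318.54.

319 fish per year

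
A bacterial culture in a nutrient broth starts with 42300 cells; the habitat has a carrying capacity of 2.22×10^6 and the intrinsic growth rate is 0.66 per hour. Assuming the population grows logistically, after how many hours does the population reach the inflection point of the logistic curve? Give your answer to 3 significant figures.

5.97 hours

Logistic growth is fastest at N = K/2 = 1.11×10^6.
A = (K − N₀)/N₀ = 51.482. Set K/(1 + A·e^(−rt)) = K/2 → A·e^(−rt) = 1.
e^(−0.66t) = 1/51.482 = 0.0194242, so t = ln(51.482)/0.66 = 3.9412/0.66 = 5.9716.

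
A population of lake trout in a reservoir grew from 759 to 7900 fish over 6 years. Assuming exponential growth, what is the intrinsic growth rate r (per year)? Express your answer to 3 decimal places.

From N(t) = N₀·e^(rt): e^(r·6) = 7900/759 = 10.408.
r·6 = ln(10.408) = 2.3426, so r = 2.3426/6 = 0.39044.

0.390 per year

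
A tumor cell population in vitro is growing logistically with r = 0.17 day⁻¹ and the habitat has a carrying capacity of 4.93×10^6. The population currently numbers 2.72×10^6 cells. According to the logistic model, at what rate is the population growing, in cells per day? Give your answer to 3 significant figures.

dN/dt = rN(1 − N/K) = 0.17 × 2.72×10^6 × (1 − 2.72×10^6/4.93×10^6).
1 − 2.72×10^6/4.93×10^6 = 0.44828; dN/dt = 0.17 × 2.72×10^6 × 0.44828 = 2.07283×10^5.

207000 cells per day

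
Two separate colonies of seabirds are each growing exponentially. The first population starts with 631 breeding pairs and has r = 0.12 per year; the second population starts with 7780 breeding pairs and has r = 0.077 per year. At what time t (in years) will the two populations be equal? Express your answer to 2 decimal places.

58.42 years

Set 631·e^(0.12t) = 7780·e^(0.077t).
e^((0.12 − 0.077)t) = 7780/631 → e^(0.043·t) = 12.33.
0.043·t = ln(12.33) = 2.512, so t = 2.512/0.043 = 58.419.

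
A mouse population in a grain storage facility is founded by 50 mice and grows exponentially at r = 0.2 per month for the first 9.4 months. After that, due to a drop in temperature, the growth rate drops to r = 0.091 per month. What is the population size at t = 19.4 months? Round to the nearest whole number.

814 mice

Phase 1: N(9.4) = 50·e^(0.2×9.4) = 50·e^1.88 = 327.675.
Phase 2 runs for 19.4 − 9.4 = 10 months at r = 0.091.
N(19.4) = 327.675·e^(0.091×10) = 327.675·e^0.91 = 814.051.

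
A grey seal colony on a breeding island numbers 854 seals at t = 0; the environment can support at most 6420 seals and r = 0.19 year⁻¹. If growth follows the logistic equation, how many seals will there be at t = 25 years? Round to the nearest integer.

A = (K − N₀)/N₀ = (6420 − 854)/854 = 6.5176.
N(t) = K/(1 + A·e^(−rt)) = 6420/(1 + 6.5176×e^(−0.19×25)).
e^(−4.75) = 0.0086517; denominator = 1 + 6.5176×0.0086517 = 1.0564.
N = 6420/1.0564 = 6077.31.

6077 seals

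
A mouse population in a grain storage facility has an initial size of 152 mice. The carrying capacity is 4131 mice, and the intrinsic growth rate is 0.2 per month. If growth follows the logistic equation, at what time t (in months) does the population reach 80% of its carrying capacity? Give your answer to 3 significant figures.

A = (K − N₀)/N₀ = (4131 − 152)/152 = 26.178.
Solve 4131/(1 + 26.178·e^(−0.2t)) = 3304.8: 1 + 26.178·e^(−0.2t) = 1.25, so e^(−0.2t) = 0.00955014.
−0.2·t = ln(0.00955014) = -4.6512, so t = 4.6512/0.2 = 23.256.

23.3 months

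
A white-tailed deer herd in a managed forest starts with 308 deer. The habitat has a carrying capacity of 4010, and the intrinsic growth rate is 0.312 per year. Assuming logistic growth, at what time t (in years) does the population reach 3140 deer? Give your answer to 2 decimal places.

12.08 years

A = (K − N₀)/N₀ = (4010 − 308)/308 = 12.019.
Solve 4010/(1 + 12.019·e^(−0.312t)) = 3140: 1 + 12.019·e^(−0.312t) = 1.2771, so e^(−0.312t) = 0.0230518.
−0.312·t = ln(0.0230518) = -3.77, so t = 3.77/0.312 = 12.083.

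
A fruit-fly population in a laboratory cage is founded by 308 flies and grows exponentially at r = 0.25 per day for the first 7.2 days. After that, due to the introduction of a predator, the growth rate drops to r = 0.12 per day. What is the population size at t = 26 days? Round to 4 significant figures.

Phase 1: N(7.2) = 308·e^(0.25×7.2) = 308·e^1.8 = 1863.29.
Phase 2 runs for 26 − 7.2 = 18.8 days at r = 0.12.
N(26) = 1863.29·e^(0.12×18.8) = 1863.29·e^2.256 = 17784.8.

17780 flies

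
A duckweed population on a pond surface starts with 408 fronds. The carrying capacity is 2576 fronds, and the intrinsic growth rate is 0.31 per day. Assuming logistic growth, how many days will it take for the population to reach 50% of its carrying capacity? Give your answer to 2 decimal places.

A = (K − N₀)/N₀ = (2576 − 408)/408 = 5.3137.
Solve 2576/(1 + 5.3137·e^(−0.31t)) = 1288: 1 + 5.3137·e^(−0.31t) = 2, so e^(−0.31t) = 0.188192.
−0.31·t = ln(0.188192) = -1.6703, so t = 1.6703/0.31 = 5.388.

5.39 days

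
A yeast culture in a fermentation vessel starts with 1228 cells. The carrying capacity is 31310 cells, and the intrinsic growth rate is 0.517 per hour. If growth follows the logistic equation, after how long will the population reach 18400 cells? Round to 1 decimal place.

A = (K − N₀)/N₀ = (31310 − 1228)/1228 = 24.497.
Solve 31310/(1 + 24.497·e^(−0.517t)) = 18400: 1 + 24.497·e^(−0.517t) = 1.7016, so e^(−0.517t) = 0.0286418.
−0.517·t = ln(0.0286418) = -3.5529, so t = 3.5529/0.517 = 6.8721.

6.9 hours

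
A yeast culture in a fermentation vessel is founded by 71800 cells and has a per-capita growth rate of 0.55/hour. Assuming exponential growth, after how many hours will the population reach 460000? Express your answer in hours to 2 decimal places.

Set N₀·e^(rt) = 460000: e^(0.55·t) = 460000/71800 = 6.4067.
0.55·t = ln(6.4067) = 1.8573, so t = 1.8573/0.55 = 3.377.

3.38 hours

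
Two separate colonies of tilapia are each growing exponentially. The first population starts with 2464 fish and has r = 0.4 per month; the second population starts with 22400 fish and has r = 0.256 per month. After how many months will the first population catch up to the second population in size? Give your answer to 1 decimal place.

Set 2464·e^(0.4t) = 22400·e^(0.256t).
e^((0.4 − 0.256)t) = 22400/2464 → e^(0.144·t) = 9.0909.
0.144·t = ln(9.0909) = 2.2073, so t = 2.2073/0.144 = 15.328.

15.3 months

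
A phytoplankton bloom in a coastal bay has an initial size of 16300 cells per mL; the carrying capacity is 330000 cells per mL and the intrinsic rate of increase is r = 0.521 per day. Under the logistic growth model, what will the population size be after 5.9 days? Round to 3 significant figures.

175000 cells per mL

A = (K − N₀)/N₀ = (330000 − 16300)/16300 = 19.245.
N(t) = K/(1 + A·e^(−rt)) = 330000/(1 + 19.245×e^(−0.521×5.9)).
e^(−3.074) = 0.04624; denominator = 1 + 19.245×0.04624 = 1.8899.
N = 330000/1.8899 = 174611.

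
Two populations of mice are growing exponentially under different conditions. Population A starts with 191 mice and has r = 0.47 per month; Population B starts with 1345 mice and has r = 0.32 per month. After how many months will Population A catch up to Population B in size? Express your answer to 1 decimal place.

13.0 months

Set 191·e^(0.47t) = 1345·e^(0.32t).
e^((0.47 − 0.32)t) = 1345/191 → e^(0.15·t) = 7.0419.
0.15·t = ln(7.0419) = 1.9519, so t = 1.9519/0.15 = 13.013.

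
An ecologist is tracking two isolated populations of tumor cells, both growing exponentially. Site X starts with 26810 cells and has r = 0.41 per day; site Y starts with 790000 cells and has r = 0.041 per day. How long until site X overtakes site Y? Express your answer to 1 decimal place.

Set 26810·e^(0.41t) = 790000·e^(0.041t).
e^((0.41 − 0.041)t) = 790000/26810 → e^(0.369·t) = 29.467.
0.369·t = ln(29.467) = 3.3833, so t = 3.3833/0.369 = 9.1687.

9.2 days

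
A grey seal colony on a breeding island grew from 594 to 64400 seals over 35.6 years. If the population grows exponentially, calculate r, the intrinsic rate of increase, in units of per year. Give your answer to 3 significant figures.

From N(t) = N₀·e^(rt): e^(r·35.6) = 64400/594 = 108.42.
r·35.6 = ln(108.42) = 4.686, so r = 4.686/35.6 = 0.13163.

0.132 per year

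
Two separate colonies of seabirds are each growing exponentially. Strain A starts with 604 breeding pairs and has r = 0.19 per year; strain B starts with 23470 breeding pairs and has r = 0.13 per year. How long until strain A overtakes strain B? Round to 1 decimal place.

61.0 years

Set 604·e^(0.19t) = 23470·e^(0.13t).
e^((0.19 − 0.13)t) = 23470/604 → e^(0.06·t) = 38.858.
0.06·t = ln(38.858) = 3.6599, so t = 3.6599/0.06 = 60.998.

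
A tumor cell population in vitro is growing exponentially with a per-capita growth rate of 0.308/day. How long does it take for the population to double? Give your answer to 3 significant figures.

2.25 days

Doubling time t_d = ln(2)/r = 0.6931/0.308 = 2.2505.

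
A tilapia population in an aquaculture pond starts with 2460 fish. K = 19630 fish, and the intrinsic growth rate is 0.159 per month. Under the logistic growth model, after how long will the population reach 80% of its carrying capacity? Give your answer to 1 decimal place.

20.9 months

A = (K − N₀)/N₀ = (19630 − 2460)/2460 = 6.9797.
Solve 19630/(1 + 6.9797·e^(−0.159t)) = 15704: 1 + 6.9797·e^(−0.159t) = 1.25, so e^(−0.159t) = 0.0358183.
−0.159·t = ln(0.0358183) = -3.3293, so t = 3.3293/0.159 = 20.939.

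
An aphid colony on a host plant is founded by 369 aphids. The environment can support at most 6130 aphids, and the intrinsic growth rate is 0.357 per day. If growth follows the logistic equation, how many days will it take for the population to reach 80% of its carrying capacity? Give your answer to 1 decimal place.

11.6 days

A = (K − N₀)/N₀ = (6130 − 369)/369 = 15.612.
Solve 6130/(1 + 15.612·e^(−0.357t)) = 4904: 1 + 15.612·e^(−0.357t) = 1.25, so e^(−0.357t) = 0.0160128.
−0.357·t = ln(0.0160128) = -4.1344, so t = 4.1344/0.357 = 11.581.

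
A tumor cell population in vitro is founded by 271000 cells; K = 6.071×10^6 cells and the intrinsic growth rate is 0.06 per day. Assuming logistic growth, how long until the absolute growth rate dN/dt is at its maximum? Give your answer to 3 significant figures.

Logistic growth is fastest at N = K/2 = 3.0355×10^6.
A = (K − N₀)/N₀ = 21.402. Set K/(1 + A·e^(−rt)) = K/2 → A·e^(−rt) = 1.
e^(−0.06t) = 1/21.402 = 0.0467241, so t = ln(21.402)/0.06 = 3.0635/0.06 = 51.058.

51.1 days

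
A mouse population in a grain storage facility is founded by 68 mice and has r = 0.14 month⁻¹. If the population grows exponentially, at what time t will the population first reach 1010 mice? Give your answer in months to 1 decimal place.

19.3 months

Set N₀·e^(rt) = 1010: e^(0.14·t) = 1010/68 = 14.853.
0.14·t = ln(14.853) = 2.6982, so t = 2.6982/0.14 = 19.273.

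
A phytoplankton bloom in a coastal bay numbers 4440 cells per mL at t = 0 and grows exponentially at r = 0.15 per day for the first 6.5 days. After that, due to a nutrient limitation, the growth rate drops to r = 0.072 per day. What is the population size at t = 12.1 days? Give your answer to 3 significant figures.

17600 cells per mL

Phase 1: N(6.5) = 4440·e^(0.15×6.5) = 4440·e^0.975 = 11771.2.
Phase 2 runs for 12.1 − 6.5 = 5.6 days at r = 0.072.
N(12.1) = 11771.2·e^(0.072×5.6) = 11771.2·e^0.4032 = 17616.8.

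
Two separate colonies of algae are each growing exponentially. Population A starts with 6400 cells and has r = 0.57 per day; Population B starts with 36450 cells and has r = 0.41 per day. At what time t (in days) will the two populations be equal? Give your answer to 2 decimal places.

Set 6400·e^(0.57t) = 36450·e^(0.41t).
e^((0.57 − 0.41)t) = 36450/6400 → e^(0.16·t) = 5.6953.
0.16·t = ln(5.6953) = 1.7396, so t = 1.7396/0.16 = 10.873.

10.87 days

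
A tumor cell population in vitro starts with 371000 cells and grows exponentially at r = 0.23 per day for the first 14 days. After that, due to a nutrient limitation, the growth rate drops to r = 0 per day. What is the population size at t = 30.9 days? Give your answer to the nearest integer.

Phase 1: N(14) = 371000·e^(0.23×14) = 371000·e^3.22 = 9.285433×10^6.
Phase 2 runs for 30.9 − 14 = 16.9 days at r = 0.
N(30.9) = 9.285433×10^6·e^(0×16.9) = 9.285433×10^6·e^0 = 9.285433×10^6.

9285433 cells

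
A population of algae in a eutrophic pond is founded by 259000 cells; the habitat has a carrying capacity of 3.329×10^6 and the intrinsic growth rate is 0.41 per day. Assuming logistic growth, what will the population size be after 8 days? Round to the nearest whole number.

2302184 cells

A = (K − N₀)/N₀ = (3.329×10^6 − 259000)/259000 = 11.853.
N(t) = K/(1 + A·e^(−rt)) = 3.329×10^6/(1 + 11.853×e^(−0.41×8)).
e^(−3.28) = 0.037628; denominator = 1 + 11.853×0.037628 = 1.446.
N = 3.329×10^6/1.446 = 2.302184×10^6.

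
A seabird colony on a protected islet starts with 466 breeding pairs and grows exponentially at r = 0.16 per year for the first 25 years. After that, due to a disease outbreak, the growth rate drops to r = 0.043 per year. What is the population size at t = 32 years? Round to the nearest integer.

34378 breeding pairs

Phase 1: N(25) = 466·e^(0.16×25) = 466·e^4 = 25442.7.
Phase 2 runs for 32 − 25 = 7 years at r = 0.043.
N(32) = 25442.7·e^(0.043×7) = 25442.7·e^0.301 = 34378.5.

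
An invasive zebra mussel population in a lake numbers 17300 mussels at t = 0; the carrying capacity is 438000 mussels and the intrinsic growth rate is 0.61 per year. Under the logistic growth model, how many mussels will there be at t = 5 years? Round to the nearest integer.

203563 mussels

A = (K − N₀)/N₀ = (438000 − 17300)/17300 = 24.318.
N(t) = K/(1 + A·e^(−rt)) = 438000/(1 + 24.318×e^(−0.61×5)).
e^(−3.05) = 0.047359; denominator = 1 + 24.318×0.047359 = 2.1517.
N = 438000/2.1517 = 203563.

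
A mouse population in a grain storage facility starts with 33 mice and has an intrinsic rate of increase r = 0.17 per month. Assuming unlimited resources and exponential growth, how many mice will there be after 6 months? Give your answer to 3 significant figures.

91.5 mice

N(t) = N₀·e^(rt) = 33 × e^(0.17×6) = 33 × e^1.02.
e^1.02 ≈ 2.7732, so N ≈ 33 × 2.7732 = 91.5154.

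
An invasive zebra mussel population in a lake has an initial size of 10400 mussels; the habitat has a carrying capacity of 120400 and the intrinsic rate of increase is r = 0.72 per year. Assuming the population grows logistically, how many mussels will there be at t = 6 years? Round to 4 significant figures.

105600 mussels

A = (K − N₀)/N₀ = (120400 − 10400)/10400 = 10.577.
N(t) = K/(1 + A·e^(−rt)) = 120400/(1 + 10.577×e^(−0.72×6)).
e^(−4.32) = 0.0133; denominator = 1 + 10.577×0.0133 = 1.1407.
N = 120400/1.1407 = 105552.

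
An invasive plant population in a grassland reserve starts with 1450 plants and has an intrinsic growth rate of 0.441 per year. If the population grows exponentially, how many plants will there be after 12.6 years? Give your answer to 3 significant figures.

375000 plants

N(t) = N₀·e^(rt) = 1450 × e^(0.441×12.6) = 1450 × e^5.557.
e^5.557 ≈ 258.94, so N ≈ 1450 × 258.94 = 375464.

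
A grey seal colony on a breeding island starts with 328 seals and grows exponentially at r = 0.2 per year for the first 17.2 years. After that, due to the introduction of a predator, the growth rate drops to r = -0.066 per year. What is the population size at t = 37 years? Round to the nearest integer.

2769 seals

Phase 1: N(17.2) = 328·e^(0.2×17.2) = 328·e^3.44 = 10229.3.
Phase 2 runs for 37 − 17.2 = 19.8 years at r = -0.066.
N(37) = 10229.3·e^(-0.066×19.8) = 10229.3·e^-1.307 = 2768.92.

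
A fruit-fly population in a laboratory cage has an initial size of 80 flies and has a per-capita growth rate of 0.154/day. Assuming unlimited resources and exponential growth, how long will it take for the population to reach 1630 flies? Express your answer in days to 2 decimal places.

Set N₀·e^(rt) = 1630: e^(0.154·t) = 1630/80 = 20.375.
0.154·t = ln(20.375) = 3.0143, so t = 3.0143/0.154 = 19.573.

19.57 days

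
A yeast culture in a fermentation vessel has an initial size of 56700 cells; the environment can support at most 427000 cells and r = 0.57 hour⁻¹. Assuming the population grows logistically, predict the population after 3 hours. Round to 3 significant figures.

A = (K − N₀)/N₀ = (427000 − 56700)/56700 = 6.5309.
N(t) = K/(1 + A·e^(−rt)) = 427000/(1 + 6.5309×e^(−0.57×3)).
e^(−1.71) = 0.18087; denominator = 1 + 6.5309×0.18087 = 2.1812.
N = 427000/2.1812 = 195763.

196000 cells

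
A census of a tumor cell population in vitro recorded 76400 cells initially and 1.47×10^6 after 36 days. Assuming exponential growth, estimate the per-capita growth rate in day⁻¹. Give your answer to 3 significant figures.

0.0821 per day

From N(t) = N₀·e^(rt): e^(r·36) = 1.47×10^6/76400 = 19.241.
r·36 = ln(19.241) = 2.957, so r = 2.957/36 = 0.08214.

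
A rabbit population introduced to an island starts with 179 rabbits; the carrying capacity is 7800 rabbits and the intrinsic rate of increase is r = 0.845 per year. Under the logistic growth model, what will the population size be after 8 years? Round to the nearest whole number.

7433 rabbits

A = (K − N₀)/N₀ = (7800 − 179)/179 = 42.575.
N(t) = K/(1 + A·e^(−rt)) = 7800/(1 + 42.575×e^(−0.845×8)).
e^(−6.76) = 0.0011592; denominator = 1 + 42.575×0.0011592 = 1.0494.
N = 7800/1.0494 = 7433.14.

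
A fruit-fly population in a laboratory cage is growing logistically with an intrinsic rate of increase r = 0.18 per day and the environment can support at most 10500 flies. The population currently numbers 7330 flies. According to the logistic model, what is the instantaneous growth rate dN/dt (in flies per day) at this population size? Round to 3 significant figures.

dN/dt = rN(1 − N/K) = 0.18 × 7330 × (1 − 7330/10500).
1 − 7330/10500 = 0.3019; dN/dt = 0.18 × 7330 × 0.3019 = 398.33.

398 flies per day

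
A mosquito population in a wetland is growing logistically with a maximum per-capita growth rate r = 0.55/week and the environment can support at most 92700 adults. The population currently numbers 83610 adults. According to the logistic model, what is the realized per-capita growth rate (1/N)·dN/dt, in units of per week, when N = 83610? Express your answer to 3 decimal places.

(1/N)·dN/dt = r(1 − N/K) = 0.55 × (1 − 83610/92700).
= 0.55 × 0.098058 = 0.053932.

0.054 per week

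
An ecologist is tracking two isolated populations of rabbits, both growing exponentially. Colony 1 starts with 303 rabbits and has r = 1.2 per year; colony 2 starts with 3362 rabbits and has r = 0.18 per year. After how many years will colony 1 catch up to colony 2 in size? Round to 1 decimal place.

Set 303·e^(1.2t) = 3362·e^(0.18t).
e^((1.2 − 0.18)t) = 3362/303 → e^(1.02·t) = 11.096.
1.02·t = ln(11.096) = 2.4066, so t = 2.4066/1.02 = 2.3594.

2.4 years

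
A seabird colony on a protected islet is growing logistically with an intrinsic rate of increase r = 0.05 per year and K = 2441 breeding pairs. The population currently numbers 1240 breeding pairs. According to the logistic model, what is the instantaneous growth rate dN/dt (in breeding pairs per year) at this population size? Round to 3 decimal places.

30.505 breeding pairs per year

dN/dt = rN(1 − N/K) = 0.05 × 1240 × (1 − 1240/2441).
1 − 1240/2441 = 0.49201; dN/dt = 0.05 × 1240 × 0.49201 = 30.505.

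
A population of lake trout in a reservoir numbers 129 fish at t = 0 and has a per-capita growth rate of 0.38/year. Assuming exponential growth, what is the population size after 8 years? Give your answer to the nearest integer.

2697 fish

N(t) = N₀·e^(rt) = 129 × e^(0.38×8) = 129 × e^3.04.
e^3.04 ≈ 20.905, so N ≈ 129 × 20.905 = 2696.78.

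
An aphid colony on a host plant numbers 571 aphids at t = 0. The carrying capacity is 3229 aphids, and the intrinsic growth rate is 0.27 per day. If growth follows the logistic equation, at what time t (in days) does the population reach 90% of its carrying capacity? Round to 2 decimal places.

A = (K − N₀)/N₀ = (3229 − 571)/571 = 4.655.
Solve 3229/(1 + 4.655·e^(−0.27t)) = 2906.1: 1 + 4.655·e^(−0.27t) = 1.1111, so e^(−0.27t) = 0.0238692.
−0.27·t = ln(0.0238692) = -3.7352, so t = 3.7352/0.27 = 13.834.

13.83 days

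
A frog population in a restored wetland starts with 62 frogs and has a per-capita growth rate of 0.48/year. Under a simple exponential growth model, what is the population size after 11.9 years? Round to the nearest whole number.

18753 frogs

N(t) = N₀·e^(rt) = 62 × e^(0.48×11.9) = 62 × e^5.712.
e^5.712 ≈ 302.48, so N ≈ 62 × 302.48 = 18753.5.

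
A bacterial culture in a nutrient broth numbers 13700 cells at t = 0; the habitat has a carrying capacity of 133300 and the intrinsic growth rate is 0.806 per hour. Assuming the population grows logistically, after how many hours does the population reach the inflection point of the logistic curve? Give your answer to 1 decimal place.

2.7 hours

Logistic growth is fastest at N = K/2 = 66650.
A = (K − N₀)/N₀ = 8.7299. Set K/(1 + A·e^(−rt)) = K/2 → A·e^(−rt) = 1.
e^(−0.806t) = 1/8.7299 = 0.114548, so t = ln(8.7299)/0.806 = 2.1668/0.806 = 2.6883.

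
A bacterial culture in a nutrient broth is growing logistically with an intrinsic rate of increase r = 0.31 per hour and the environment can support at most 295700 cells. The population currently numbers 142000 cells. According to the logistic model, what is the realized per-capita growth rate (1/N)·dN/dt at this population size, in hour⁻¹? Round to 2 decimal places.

0.16 per hour

(1/N)·dN/dt = r(1 − N/K) = 0.31 × (1 − 142000/295700).
= 0.31 × 0.51978 = 0.16113.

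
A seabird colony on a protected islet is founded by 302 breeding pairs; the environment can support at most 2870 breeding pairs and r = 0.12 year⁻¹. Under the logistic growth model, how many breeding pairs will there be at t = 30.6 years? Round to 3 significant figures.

2360 breeding pairs

A = (K − N₀)/N₀ = (2870 − 302)/302 = 8.5033.
N(t) = K/(1 + A·e^(−rt)) = 2870/(1 + 8.5033×e^(−0.12×30.6)).
e^(−3.672) = 0.025426; denominator = 1 + 8.5033×0.025426 = 1.2162.
N = 2870/1.2162 = 2359.81.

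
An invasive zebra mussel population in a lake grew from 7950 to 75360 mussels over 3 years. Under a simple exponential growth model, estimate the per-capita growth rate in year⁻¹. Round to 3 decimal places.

From N(t) = N₀·e^(rt): e^(r·3) = 75360/7950 = 9.4792.
r·3 = ln(9.4792) = 2.2491, so r = 2.2491/3 = 0.7497.

0.750 per year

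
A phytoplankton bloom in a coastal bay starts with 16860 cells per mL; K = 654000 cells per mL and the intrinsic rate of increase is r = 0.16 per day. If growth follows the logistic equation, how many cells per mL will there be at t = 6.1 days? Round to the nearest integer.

42914 cells per mL

A = (K − N₀)/N₀ = (654000 − 16860)/16860 = 37.79.
N(t) = K/(1 + A·e^(−rt)) = 654000/(1 + 37.79×e^(−0.16×6.1)).
e^(−0.976) = 0.37682; denominator = 1 + 37.79×0.37682 = 15.24.
N = 654000/15.24 = 42913.8.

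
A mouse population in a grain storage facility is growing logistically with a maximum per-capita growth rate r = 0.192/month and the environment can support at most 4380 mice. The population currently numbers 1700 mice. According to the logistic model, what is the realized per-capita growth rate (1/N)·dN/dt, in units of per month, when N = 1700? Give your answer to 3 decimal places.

0.117 per month

(1/N)·dN/dt = r(1 − N/K) = 0.192 × (1 − 1700/4380).
= 0.192 × 0.61187 = 0.11748.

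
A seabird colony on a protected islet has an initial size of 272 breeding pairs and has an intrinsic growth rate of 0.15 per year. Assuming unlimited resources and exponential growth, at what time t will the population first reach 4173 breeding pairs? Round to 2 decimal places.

18.20 years

Set N₀·e^(rt) = 4173: e^(0.15·t) = 4173/272 = 15.342.
0.15·t = ln(15.342) = 2.7306, so t = 2.7306/0.15 = 18.204.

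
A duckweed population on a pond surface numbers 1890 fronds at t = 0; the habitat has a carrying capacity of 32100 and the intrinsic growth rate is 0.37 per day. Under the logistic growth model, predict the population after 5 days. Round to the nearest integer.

9137 fronds

A = (K − N₀)/N₀ = (32100 − 1890)/1890 = 15.984.
N(t) = K/(1 + A·e^(−rt)) = 32100/(1 + 15.984×e^(−0.37×5)).
e^(−1.85) = 0.15724; denominator = 1 + 15.984×0.15724 = 3.5133.
N = 32100/3.5133 = 9136.71.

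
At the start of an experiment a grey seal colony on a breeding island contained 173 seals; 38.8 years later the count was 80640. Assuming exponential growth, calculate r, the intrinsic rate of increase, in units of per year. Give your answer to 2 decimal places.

From N(t) = N₀·e^(rt): e^(r·38.8) = 80640/173 = 466.13.
r·38.8 = ln(466.13) = 6.1445, so r = 6.1445/38.8 = 0.15836.

0.16 per year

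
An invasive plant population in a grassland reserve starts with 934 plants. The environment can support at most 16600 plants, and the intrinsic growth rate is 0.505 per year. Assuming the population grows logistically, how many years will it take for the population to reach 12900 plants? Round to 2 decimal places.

8.06 years

A = (K − N₀)/N₀ = (16600 − 934)/934 = 16.773.
Solve 16600/(1 + 16.773·e^(−0.505t)) = 12900: 1 + 16.773·e^(−0.505t) = 1.2868, so e^(−0.505t) = 0.0171002.
−0.505·t = ln(0.0171002) = -4.0687, so t = 4.0687/0.505 = 8.0568.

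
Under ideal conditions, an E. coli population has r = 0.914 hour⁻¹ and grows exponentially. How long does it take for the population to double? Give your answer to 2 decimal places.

Doubling time t_d = ln(2)/r = 0.6931/0.914 = 0.75837.

0.76 hours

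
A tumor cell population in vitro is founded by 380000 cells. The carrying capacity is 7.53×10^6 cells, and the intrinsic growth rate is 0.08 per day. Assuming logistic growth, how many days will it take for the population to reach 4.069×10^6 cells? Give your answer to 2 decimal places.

38.71 days

A = (K − N₀)/N₀ = (7.53×10^6 − 380000)/380000 = 18.816.
Solve 7.53×10^6/(1 + 18.816·e^(−0.08t)) = 4.069×10^6: 1 + 18.816·e^(−0.08t) = 1.8506, so e^(−0.08t) = 0.0452055.
−0.08·t = ln(0.0452055) = -3.0965, so t = 3.0965/0.08 = 38.707.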